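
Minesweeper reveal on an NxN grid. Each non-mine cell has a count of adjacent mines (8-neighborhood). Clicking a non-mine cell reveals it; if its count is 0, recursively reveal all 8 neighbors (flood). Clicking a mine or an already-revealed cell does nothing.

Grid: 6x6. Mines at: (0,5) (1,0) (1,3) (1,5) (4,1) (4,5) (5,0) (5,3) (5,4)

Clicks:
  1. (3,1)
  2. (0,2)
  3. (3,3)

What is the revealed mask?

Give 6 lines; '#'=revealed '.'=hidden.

Answer: ..#...
......
..###.
.####.
..###.
......

Derivation:
Click 1 (3,1) count=1: revealed 1 new [(3,1)] -> total=1
Click 2 (0,2) count=1: revealed 1 new [(0,2)] -> total=2
Click 3 (3,3) count=0: revealed 9 new [(2,2) (2,3) (2,4) (3,2) (3,3) (3,4) (4,2) (4,3) (4,4)] -> total=11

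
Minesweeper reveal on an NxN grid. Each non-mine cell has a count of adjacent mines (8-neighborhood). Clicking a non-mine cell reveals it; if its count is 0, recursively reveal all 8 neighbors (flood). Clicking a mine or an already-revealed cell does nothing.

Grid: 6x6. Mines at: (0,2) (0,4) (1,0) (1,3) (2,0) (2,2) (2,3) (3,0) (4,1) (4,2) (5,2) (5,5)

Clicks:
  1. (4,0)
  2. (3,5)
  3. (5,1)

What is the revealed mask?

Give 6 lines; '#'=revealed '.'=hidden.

Answer: ......
....##
....##
....##
#...##
.#....

Derivation:
Click 1 (4,0) count=2: revealed 1 new [(4,0)] -> total=1
Click 2 (3,5) count=0: revealed 8 new [(1,4) (1,5) (2,4) (2,5) (3,4) (3,5) (4,4) (4,5)] -> total=9
Click 3 (5,1) count=3: revealed 1 new [(5,1)] -> total=10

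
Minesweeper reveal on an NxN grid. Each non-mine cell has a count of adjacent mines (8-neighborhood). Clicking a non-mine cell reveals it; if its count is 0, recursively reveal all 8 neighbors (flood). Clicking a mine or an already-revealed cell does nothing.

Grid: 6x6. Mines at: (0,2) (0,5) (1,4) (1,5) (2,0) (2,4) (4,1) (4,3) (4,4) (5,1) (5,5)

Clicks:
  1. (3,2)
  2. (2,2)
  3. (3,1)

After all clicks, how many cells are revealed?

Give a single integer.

Click 1 (3,2) count=2: revealed 1 new [(3,2)] -> total=1
Click 2 (2,2) count=0: revealed 8 new [(1,1) (1,2) (1,3) (2,1) (2,2) (2,3) (3,1) (3,3)] -> total=9
Click 3 (3,1) count=2: revealed 0 new [(none)] -> total=9

Answer: 9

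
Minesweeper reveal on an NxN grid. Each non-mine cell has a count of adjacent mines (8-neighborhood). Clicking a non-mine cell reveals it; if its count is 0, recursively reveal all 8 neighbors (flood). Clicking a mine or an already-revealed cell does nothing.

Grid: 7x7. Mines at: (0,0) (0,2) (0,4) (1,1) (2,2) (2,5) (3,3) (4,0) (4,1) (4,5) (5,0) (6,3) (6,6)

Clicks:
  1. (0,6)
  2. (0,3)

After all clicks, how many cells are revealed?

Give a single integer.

Click 1 (0,6) count=0: revealed 4 new [(0,5) (0,6) (1,5) (1,6)] -> total=4
Click 2 (0,3) count=2: revealed 1 new [(0,3)] -> total=5

Answer: 5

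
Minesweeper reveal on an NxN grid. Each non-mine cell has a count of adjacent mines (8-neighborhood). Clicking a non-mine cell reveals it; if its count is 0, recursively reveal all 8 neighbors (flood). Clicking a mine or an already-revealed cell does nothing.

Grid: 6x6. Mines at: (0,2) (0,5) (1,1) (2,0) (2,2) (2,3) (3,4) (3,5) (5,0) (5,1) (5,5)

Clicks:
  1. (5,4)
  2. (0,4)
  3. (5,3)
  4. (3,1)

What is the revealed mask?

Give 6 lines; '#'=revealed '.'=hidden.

Answer: ....#.
......
......
.#....
..###.
..###.

Derivation:
Click 1 (5,4) count=1: revealed 1 new [(5,4)] -> total=1
Click 2 (0,4) count=1: revealed 1 new [(0,4)] -> total=2
Click 3 (5,3) count=0: revealed 5 new [(4,2) (4,3) (4,4) (5,2) (5,3)] -> total=7
Click 4 (3,1) count=2: revealed 1 new [(3,1)] -> total=8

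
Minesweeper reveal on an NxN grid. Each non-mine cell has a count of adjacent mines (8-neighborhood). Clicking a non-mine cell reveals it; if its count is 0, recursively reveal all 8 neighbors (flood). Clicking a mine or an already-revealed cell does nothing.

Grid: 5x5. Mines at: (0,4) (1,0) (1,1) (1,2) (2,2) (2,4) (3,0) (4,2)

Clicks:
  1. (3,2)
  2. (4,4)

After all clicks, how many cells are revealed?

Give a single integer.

Answer: 5

Derivation:
Click 1 (3,2) count=2: revealed 1 new [(3,2)] -> total=1
Click 2 (4,4) count=0: revealed 4 new [(3,3) (3,4) (4,3) (4,4)] -> total=5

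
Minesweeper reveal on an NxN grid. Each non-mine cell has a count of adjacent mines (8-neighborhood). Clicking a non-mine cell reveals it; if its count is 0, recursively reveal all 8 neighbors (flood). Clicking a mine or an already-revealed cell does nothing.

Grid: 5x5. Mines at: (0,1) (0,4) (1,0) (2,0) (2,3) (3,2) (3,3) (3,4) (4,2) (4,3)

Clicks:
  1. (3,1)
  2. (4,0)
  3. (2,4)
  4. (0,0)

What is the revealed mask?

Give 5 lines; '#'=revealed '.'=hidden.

Answer: #....
.....
....#
##...
##...

Derivation:
Click 1 (3,1) count=3: revealed 1 new [(3,1)] -> total=1
Click 2 (4,0) count=0: revealed 3 new [(3,0) (4,0) (4,1)] -> total=4
Click 3 (2,4) count=3: revealed 1 new [(2,4)] -> total=5
Click 4 (0,0) count=2: revealed 1 new [(0,0)] -> total=6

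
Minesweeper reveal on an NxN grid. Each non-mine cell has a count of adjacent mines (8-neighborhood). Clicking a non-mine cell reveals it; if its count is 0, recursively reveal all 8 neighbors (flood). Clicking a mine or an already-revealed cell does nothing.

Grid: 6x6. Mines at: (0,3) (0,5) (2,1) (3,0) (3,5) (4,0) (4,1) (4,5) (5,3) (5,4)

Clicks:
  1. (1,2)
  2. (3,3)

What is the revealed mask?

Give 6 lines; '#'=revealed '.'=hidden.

Click 1 (1,2) count=2: revealed 1 new [(1,2)] -> total=1
Click 2 (3,3) count=0: revealed 11 new [(1,3) (1,4) (2,2) (2,3) (2,4) (3,2) (3,3) (3,4) (4,2) (4,3) (4,4)] -> total=12

Answer: ......
..###.
..###.
..###.
..###.
......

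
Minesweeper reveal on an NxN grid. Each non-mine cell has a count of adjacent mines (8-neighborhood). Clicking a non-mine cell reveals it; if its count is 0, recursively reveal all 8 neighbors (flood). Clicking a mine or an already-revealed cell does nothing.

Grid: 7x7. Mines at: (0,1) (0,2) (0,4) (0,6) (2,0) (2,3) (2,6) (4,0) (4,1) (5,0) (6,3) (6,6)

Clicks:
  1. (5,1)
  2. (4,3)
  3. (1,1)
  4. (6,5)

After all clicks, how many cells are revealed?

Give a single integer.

Click 1 (5,1) count=3: revealed 1 new [(5,1)] -> total=1
Click 2 (4,3) count=0: revealed 15 new [(3,2) (3,3) (3,4) (3,5) (3,6) (4,2) (4,3) (4,4) (4,5) (4,6) (5,2) (5,3) (5,4) (5,5) (5,6)] -> total=16
Click 3 (1,1) count=3: revealed 1 new [(1,1)] -> total=17
Click 4 (6,5) count=1: revealed 1 new [(6,5)] -> total=18

Answer: 18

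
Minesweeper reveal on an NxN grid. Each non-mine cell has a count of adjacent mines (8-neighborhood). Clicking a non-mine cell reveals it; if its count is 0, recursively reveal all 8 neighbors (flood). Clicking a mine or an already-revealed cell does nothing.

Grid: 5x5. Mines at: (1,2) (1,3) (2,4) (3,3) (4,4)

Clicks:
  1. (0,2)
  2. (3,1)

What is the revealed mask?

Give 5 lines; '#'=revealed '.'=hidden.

Answer: ###..
##...
###..
###..
###..

Derivation:
Click 1 (0,2) count=2: revealed 1 new [(0,2)] -> total=1
Click 2 (3,1) count=0: revealed 13 new [(0,0) (0,1) (1,0) (1,1) (2,0) (2,1) (2,2) (3,0) (3,1) (3,2) (4,0) (4,1) (4,2)] -> total=14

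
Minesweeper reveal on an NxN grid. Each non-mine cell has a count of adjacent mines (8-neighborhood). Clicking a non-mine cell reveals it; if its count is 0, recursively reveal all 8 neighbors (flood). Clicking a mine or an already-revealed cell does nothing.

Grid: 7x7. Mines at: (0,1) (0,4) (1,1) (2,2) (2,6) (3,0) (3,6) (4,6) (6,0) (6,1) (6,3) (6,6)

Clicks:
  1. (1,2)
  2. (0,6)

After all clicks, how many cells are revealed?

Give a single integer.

Answer: 5

Derivation:
Click 1 (1,2) count=3: revealed 1 new [(1,2)] -> total=1
Click 2 (0,6) count=0: revealed 4 new [(0,5) (0,6) (1,5) (1,6)] -> total=5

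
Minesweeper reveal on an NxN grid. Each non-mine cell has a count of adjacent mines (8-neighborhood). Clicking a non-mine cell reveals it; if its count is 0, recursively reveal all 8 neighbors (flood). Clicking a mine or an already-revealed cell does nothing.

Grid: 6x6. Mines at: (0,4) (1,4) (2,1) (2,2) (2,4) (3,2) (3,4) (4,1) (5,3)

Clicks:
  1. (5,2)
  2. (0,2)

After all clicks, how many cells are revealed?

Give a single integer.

Answer: 9

Derivation:
Click 1 (5,2) count=2: revealed 1 new [(5,2)] -> total=1
Click 2 (0,2) count=0: revealed 8 new [(0,0) (0,1) (0,2) (0,3) (1,0) (1,1) (1,2) (1,3)] -> total=9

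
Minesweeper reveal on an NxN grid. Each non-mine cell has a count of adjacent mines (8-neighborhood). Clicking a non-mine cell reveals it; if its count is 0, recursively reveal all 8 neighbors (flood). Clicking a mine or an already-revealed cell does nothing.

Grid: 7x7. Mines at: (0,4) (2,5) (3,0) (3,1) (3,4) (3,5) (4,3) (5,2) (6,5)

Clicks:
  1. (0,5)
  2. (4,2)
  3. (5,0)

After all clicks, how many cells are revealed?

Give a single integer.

Click 1 (0,5) count=1: revealed 1 new [(0,5)] -> total=1
Click 2 (4,2) count=3: revealed 1 new [(4,2)] -> total=2
Click 3 (5,0) count=0: revealed 6 new [(4,0) (4,1) (5,0) (5,1) (6,0) (6,1)] -> total=8

Answer: 8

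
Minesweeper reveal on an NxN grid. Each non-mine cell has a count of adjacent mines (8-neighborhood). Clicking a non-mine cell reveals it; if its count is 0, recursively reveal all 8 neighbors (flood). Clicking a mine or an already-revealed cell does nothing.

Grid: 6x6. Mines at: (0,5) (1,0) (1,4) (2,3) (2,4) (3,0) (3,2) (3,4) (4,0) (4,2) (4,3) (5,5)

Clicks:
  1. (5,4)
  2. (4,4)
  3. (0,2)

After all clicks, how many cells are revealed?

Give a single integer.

Answer: 8

Derivation:
Click 1 (5,4) count=2: revealed 1 new [(5,4)] -> total=1
Click 2 (4,4) count=3: revealed 1 new [(4,4)] -> total=2
Click 3 (0,2) count=0: revealed 6 new [(0,1) (0,2) (0,3) (1,1) (1,2) (1,3)] -> total=8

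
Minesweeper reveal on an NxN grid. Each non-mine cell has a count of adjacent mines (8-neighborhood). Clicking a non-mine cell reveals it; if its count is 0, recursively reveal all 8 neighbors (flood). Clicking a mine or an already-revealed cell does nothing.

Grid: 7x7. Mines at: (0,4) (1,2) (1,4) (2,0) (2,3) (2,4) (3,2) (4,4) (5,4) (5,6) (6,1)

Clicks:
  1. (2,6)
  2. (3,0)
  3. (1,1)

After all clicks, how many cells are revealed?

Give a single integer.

Answer: 12

Derivation:
Click 1 (2,6) count=0: revealed 10 new [(0,5) (0,6) (1,5) (1,6) (2,5) (2,6) (3,5) (3,6) (4,5) (4,6)] -> total=10
Click 2 (3,0) count=1: revealed 1 new [(3,0)] -> total=11
Click 3 (1,1) count=2: revealed 1 new [(1,1)] -> total=12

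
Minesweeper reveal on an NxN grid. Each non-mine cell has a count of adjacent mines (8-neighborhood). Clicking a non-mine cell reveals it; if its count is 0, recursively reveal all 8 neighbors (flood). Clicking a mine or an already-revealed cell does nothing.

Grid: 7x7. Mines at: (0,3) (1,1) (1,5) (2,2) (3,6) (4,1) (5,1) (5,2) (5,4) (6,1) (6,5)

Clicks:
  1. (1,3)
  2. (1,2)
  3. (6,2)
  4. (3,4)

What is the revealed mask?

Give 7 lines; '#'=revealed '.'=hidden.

Answer: .......
..##...
...###.
...###.
...###.
.......
..#....

Derivation:
Click 1 (1,3) count=2: revealed 1 new [(1,3)] -> total=1
Click 2 (1,2) count=3: revealed 1 new [(1,2)] -> total=2
Click 3 (6,2) count=3: revealed 1 new [(6,2)] -> total=3
Click 4 (3,4) count=0: revealed 9 new [(2,3) (2,4) (2,5) (3,3) (3,4) (3,5) (4,3) (4,4) (4,5)] -> total=12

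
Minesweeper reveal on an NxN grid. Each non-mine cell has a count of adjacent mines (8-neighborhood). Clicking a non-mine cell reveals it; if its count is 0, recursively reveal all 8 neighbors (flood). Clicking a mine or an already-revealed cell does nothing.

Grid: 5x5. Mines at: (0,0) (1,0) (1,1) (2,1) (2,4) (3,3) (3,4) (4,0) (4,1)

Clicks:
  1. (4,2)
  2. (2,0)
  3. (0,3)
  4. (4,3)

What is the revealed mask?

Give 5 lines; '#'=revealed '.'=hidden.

Answer: ..###
..###
#....
.....
..##.

Derivation:
Click 1 (4,2) count=2: revealed 1 new [(4,2)] -> total=1
Click 2 (2,0) count=3: revealed 1 new [(2,0)] -> total=2
Click 3 (0,3) count=0: revealed 6 new [(0,2) (0,3) (0,4) (1,2) (1,3) (1,4)] -> total=8
Click 4 (4,3) count=2: revealed 1 new [(4,3)] -> total=9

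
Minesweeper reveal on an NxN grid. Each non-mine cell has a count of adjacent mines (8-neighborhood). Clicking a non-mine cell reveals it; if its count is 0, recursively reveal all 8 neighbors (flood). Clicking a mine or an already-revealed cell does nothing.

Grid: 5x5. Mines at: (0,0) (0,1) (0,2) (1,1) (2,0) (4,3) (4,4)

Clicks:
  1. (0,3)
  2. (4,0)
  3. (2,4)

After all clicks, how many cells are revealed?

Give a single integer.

Answer: 16

Derivation:
Click 1 (0,3) count=1: revealed 1 new [(0,3)] -> total=1
Click 2 (4,0) count=0: revealed 6 new [(3,0) (3,1) (3,2) (4,0) (4,1) (4,2)] -> total=7
Click 3 (2,4) count=0: revealed 9 new [(0,4) (1,2) (1,3) (1,4) (2,2) (2,3) (2,4) (3,3) (3,4)] -> total=16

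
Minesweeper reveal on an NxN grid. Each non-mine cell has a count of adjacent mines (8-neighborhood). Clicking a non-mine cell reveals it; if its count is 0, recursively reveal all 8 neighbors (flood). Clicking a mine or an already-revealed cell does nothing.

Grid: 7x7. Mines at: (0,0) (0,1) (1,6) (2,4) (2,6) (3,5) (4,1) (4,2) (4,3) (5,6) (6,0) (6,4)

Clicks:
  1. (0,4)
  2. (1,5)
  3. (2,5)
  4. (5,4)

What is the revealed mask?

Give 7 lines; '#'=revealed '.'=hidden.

Answer: ..####.
..####.
.....#.
.......
.......
....#..
.......

Derivation:
Click 1 (0,4) count=0: revealed 8 new [(0,2) (0,3) (0,4) (0,5) (1,2) (1,3) (1,4) (1,5)] -> total=8
Click 2 (1,5) count=3: revealed 0 new [(none)] -> total=8
Click 3 (2,5) count=4: revealed 1 new [(2,5)] -> total=9
Click 4 (5,4) count=2: revealed 1 new [(5,4)] -> total=10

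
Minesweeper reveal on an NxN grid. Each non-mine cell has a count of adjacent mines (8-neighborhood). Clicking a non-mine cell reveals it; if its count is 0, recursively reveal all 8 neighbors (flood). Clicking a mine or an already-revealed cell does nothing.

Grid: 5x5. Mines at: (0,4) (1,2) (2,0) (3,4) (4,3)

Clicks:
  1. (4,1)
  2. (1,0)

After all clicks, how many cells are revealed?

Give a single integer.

Answer: 7

Derivation:
Click 1 (4,1) count=0: revealed 6 new [(3,0) (3,1) (3,2) (4,0) (4,1) (4,2)] -> total=6
Click 2 (1,0) count=1: revealed 1 new [(1,0)] -> total=7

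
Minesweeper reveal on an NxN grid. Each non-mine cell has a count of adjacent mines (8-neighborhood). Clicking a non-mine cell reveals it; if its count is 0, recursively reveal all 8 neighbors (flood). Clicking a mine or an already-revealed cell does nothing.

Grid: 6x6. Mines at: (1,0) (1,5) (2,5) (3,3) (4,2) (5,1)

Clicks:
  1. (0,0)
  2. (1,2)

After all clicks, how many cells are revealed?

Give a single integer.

Click 1 (0,0) count=1: revealed 1 new [(0,0)] -> total=1
Click 2 (1,2) count=0: revealed 12 new [(0,1) (0,2) (0,3) (0,4) (1,1) (1,2) (1,3) (1,4) (2,1) (2,2) (2,3) (2,4)] -> total=13

Answer: 13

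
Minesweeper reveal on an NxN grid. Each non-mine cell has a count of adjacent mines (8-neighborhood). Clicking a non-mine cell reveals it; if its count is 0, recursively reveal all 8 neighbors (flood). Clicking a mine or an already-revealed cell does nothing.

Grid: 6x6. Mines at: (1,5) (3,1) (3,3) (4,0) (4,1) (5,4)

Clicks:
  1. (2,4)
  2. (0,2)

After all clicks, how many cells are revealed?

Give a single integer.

Click 1 (2,4) count=2: revealed 1 new [(2,4)] -> total=1
Click 2 (0,2) count=0: revealed 14 new [(0,0) (0,1) (0,2) (0,3) (0,4) (1,0) (1,1) (1,2) (1,3) (1,4) (2,0) (2,1) (2,2) (2,3)] -> total=15

Answer: 15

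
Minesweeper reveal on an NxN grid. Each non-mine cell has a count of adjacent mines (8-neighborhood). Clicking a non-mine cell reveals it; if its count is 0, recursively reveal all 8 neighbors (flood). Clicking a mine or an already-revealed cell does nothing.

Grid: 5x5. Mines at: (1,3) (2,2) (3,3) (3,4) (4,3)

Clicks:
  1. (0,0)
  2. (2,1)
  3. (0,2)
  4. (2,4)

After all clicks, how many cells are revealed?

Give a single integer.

Click 1 (0,0) count=0: revealed 14 new [(0,0) (0,1) (0,2) (1,0) (1,1) (1,2) (2,0) (2,1) (3,0) (3,1) (3,2) (4,0) (4,1) (4,2)] -> total=14
Click 2 (2,1) count=1: revealed 0 new [(none)] -> total=14
Click 3 (0,2) count=1: revealed 0 new [(none)] -> total=14
Click 4 (2,4) count=3: revealed 1 new [(2,4)] -> total=15

Answer: 15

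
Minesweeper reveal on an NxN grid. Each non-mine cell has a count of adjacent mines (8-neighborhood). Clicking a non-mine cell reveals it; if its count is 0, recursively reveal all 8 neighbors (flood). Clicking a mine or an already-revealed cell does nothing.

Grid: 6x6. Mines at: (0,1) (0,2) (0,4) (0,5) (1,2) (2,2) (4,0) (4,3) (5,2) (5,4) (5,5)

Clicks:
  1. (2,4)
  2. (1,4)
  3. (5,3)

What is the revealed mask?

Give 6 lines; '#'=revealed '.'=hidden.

Answer: ......
...###
...###
...###
....##
...#..

Derivation:
Click 1 (2,4) count=0: revealed 11 new [(1,3) (1,4) (1,5) (2,3) (2,4) (2,5) (3,3) (3,4) (3,5) (4,4) (4,5)] -> total=11
Click 2 (1,4) count=2: revealed 0 new [(none)] -> total=11
Click 3 (5,3) count=3: revealed 1 new [(5,3)] -> total=12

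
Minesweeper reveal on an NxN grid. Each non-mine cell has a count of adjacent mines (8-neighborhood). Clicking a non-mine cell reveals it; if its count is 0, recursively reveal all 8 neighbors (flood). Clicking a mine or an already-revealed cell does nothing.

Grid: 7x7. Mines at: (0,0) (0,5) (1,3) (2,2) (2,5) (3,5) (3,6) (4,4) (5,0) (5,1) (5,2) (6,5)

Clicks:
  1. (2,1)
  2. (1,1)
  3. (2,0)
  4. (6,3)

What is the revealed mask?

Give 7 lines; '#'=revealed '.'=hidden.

Answer: .......
##.....
##.....
##.....
##.....
.......
...#...

Derivation:
Click 1 (2,1) count=1: revealed 1 new [(2,1)] -> total=1
Click 2 (1,1) count=2: revealed 1 new [(1,1)] -> total=2
Click 3 (2,0) count=0: revealed 6 new [(1,0) (2,0) (3,0) (3,1) (4,0) (4,1)] -> total=8
Click 4 (6,3) count=1: revealed 1 new [(6,3)] -> total=9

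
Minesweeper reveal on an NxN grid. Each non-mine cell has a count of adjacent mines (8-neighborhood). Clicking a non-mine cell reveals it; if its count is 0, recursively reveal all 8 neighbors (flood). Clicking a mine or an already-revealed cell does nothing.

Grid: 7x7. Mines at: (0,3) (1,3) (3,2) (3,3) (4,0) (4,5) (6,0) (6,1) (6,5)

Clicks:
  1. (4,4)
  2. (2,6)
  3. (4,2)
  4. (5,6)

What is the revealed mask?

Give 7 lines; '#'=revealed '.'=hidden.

Click 1 (4,4) count=2: revealed 1 new [(4,4)] -> total=1
Click 2 (2,6) count=0: revealed 12 new [(0,4) (0,5) (0,6) (1,4) (1,5) (1,6) (2,4) (2,5) (2,6) (3,4) (3,5) (3,6)] -> total=13
Click 3 (4,2) count=2: revealed 1 new [(4,2)] -> total=14
Click 4 (5,6) count=2: revealed 1 new [(5,6)] -> total=15

Answer: ....###
....###
....###
....###
..#.#..
......#
.......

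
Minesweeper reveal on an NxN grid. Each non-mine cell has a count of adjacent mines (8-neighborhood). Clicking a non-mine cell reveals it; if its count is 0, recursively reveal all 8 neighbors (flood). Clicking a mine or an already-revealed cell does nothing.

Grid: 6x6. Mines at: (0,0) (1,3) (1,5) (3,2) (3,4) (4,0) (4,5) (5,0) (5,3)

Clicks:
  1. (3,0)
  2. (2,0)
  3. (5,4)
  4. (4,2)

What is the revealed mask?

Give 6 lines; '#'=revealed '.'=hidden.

Answer: ......
##....
##....
##....
..#...
....#.

Derivation:
Click 1 (3,0) count=1: revealed 1 new [(3,0)] -> total=1
Click 2 (2,0) count=0: revealed 5 new [(1,0) (1,1) (2,0) (2,1) (3,1)] -> total=6
Click 3 (5,4) count=2: revealed 1 new [(5,4)] -> total=7
Click 4 (4,2) count=2: revealed 1 new [(4,2)] -> total=8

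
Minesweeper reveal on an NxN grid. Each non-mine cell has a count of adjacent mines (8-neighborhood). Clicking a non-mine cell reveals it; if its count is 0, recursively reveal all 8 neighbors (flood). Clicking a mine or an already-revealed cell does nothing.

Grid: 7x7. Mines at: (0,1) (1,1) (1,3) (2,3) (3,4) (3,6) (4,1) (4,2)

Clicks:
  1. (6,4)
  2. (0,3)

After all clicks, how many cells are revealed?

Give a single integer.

Answer: 19

Derivation:
Click 1 (6,4) count=0: revealed 18 new [(4,3) (4,4) (4,5) (4,6) (5,0) (5,1) (5,2) (5,3) (5,4) (5,5) (5,6) (6,0) (6,1) (6,2) (6,3) (6,4) (6,5) (6,6)] -> total=18
Click 2 (0,3) count=1: revealed 1 new [(0,3)] -> total=19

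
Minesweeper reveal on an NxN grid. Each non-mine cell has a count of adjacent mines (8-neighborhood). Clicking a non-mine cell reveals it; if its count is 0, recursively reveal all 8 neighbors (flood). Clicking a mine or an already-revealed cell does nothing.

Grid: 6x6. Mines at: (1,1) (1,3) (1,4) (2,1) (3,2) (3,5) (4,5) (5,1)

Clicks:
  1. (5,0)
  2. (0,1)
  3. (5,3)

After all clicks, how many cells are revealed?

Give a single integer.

Answer: 8

Derivation:
Click 1 (5,0) count=1: revealed 1 new [(5,0)] -> total=1
Click 2 (0,1) count=1: revealed 1 new [(0,1)] -> total=2
Click 3 (5,3) count=0: revealed 6 new [(4,2) (4,3) (4,4) (5,2) (5,3) (5,4)] -> total=8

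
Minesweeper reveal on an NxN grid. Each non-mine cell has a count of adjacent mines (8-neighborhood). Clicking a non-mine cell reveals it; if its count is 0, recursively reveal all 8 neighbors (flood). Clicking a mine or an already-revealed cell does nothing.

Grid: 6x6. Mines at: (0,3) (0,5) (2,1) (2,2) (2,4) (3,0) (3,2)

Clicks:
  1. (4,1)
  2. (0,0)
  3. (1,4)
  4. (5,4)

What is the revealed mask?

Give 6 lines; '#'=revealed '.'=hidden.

Answer: ###...
###.#.
......
...###
######
######

Derivation:
Click 1 (4,1) count=2: revealed 1 new [(4,1)] -> total=1
Click 2 (0,0) count=0: revealed 6 new [(0,0) (0,1) (0,2) (1,0) (1,1) (1,2)] -> total=7
Click 3 (1,4) count=3: revealed 1 new [(1,4)] -> total=8
Click 4 (5,4) count=0: revealed 14 new [(3,3) (3,4) (3,5) (4,0) (4,2) (4,3) (4,4) (4,5) (5,0) (5,1) (5,2) (5,3) (5,4) (5,5)] -> total=22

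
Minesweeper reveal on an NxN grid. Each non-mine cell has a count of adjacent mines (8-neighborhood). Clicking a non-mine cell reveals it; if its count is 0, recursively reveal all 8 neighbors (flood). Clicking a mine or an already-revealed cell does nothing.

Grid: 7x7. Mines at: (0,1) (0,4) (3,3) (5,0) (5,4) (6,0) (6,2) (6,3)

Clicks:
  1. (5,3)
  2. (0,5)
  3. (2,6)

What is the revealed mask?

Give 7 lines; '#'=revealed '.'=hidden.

Click 1 (5,3) count=3: revealed 1 new [(5,3)] -> total=1
Click 2 (0,5) count=1: revealed 1 new [(0,5)] -> total=2
Click 3 (2,6) count=0: revealed 17 new [(0,6) (1,4) (1,5) (1,6) (2,4) (2,5) (2,6) (3,4) (3,5) (3,6) (4,4) (4,5) (4,6) (5,5) (5,6) (6,5) (6,6)] -> total=19

Answer: .....##
....###
....###
....###
....###
...#.##
.....##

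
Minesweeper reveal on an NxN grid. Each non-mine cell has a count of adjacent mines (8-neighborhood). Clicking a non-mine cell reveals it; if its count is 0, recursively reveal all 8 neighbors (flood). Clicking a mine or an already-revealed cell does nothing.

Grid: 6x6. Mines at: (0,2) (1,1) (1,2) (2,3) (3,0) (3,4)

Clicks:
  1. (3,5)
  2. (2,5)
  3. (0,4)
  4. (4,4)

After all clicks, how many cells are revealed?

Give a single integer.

Answer: 10

Derivation:
Click 1 (3,5) count=1: revealed 1 new [(3,5)] -> total=1
Click 2 (2,5) count=1: revealed 1 new [(2,5)] -> total=2
Click 3 (0,4) count=0: revealed 7 new [(0,3) (0,4) (0,5) (1,3) (1,4) (1,5) (2,4)] -> total=9
Click 4 (4,4) count=1: revealed 1 new [(4,4)] -> total=10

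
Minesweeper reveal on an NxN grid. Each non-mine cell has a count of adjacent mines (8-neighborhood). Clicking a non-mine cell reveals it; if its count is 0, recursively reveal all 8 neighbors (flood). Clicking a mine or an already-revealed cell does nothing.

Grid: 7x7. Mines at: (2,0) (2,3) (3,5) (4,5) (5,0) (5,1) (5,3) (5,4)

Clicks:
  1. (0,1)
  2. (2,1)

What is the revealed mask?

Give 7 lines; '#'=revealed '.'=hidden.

Answer: #######
#######
.#..###
.......
.......
.......
.......

Derivation:
Click 1 (0,1) count=0: revealed 17 new [(0,0) (0,1) (0,2) (0,3) (0,4) (0,5) (0,6) (1,0) (1,1) (1,2) (1,3) (1,4) (1,5) (1,6) (2,4) (2,5) (2,6)] -> total=17
Click 2 (2,1) count=1: revealed 1 new [(2,1)] -> total=18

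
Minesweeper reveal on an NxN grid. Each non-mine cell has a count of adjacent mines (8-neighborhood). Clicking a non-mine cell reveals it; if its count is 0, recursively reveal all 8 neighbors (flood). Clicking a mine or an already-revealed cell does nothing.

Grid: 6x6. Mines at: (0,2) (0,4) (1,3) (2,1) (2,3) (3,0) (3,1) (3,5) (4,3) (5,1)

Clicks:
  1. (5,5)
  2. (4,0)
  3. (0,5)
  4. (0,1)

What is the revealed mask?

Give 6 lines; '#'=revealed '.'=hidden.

Click 1 (5,5) count=0: revealed 4 new [(4,4) (4,5) (5,4) (5,5)] -> total=4
Click 2 (4,0) count=3: revealed 1 new [(4,0)] -> total=5
Click 3 (0,5) count=1: revealed 1 new [(0,5)] -> total=6
Click 4 (0,1) count=1: revealed 1 new [(0,1)] -> total=7

Answer: .#...#
......
......
......
#...##
....##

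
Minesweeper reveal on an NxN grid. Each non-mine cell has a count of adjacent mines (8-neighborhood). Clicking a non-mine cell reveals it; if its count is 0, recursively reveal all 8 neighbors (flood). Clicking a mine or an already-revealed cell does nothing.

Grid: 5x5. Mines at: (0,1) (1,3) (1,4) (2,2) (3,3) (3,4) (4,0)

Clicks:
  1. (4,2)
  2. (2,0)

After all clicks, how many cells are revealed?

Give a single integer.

Answer: 7

Derivation:
Click 1 (4,2) count=1: revealed 1 new [(4,2)] -> total=1
Click 2 (2,0) count=0: revealed 6 new [(1,0) (1,1) (2,0) (2,1) (3,0) (3,1)] -> total=7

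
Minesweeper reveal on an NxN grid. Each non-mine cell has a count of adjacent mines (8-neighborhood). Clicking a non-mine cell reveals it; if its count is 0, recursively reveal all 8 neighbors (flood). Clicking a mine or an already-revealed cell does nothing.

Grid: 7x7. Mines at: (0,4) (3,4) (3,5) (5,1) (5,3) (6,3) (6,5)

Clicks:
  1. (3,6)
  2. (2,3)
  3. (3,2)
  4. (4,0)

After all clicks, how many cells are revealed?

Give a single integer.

Click 1 (3,6) count=1: revealed 1 new [(3,6)] -> total=1
Click 2 (2,3) count=1: revealed 1 new [(2,3)] -> total=2
Click 3 (3,2) count=0: revealed 19 new [(0,0) (0,1) (0,2) (0,3) (1,0) (1,1) (1,2) (1,3) (2,0) (2,1) (2,2) (3,0) (3,1) (3,2) (3,3) (4,0) (4,1) (4,2) (4,3)] -> total=21
Click 4 (4,0) count=1: revealed 0 new [(none)] -> total=21

Answer: 21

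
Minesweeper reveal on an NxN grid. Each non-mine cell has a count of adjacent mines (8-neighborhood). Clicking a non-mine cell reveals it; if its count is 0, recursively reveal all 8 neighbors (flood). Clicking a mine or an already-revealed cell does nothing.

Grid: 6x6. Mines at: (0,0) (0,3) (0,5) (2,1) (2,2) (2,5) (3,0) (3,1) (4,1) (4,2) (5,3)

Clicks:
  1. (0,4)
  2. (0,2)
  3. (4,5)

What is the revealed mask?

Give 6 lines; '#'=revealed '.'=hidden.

Click 1 (0,4) count=2: revealed 1 new [(0,4)] -> total=1
Click 2 (0,2) count=1: revealed 1 new [(0,2)] -> total=2
Click 3 (4,5) count=0: revealed 6 new [(3,4) (3,5) (4,4) (4,5) (5,4) (5,5)] -> total=8

Answer: ..#.#.
......
......
....##
....##
....##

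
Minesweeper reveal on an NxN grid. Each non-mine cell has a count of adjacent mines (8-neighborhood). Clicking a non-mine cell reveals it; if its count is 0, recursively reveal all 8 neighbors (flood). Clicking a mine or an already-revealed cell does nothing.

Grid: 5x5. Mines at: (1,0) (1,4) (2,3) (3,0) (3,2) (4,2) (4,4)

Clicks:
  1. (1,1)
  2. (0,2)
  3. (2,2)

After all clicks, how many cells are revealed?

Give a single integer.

Click 1 (1,1) count=1: revealed 1 new [(1,1)] -> total=1
Click 2 (0,2) count=0: revealed 5 new [(0,1) (0,2) (0,3) (1,2) (1,3)] -> total=6
Click 3 (2,2) count=2: revealed 1 new [(2,2)] -> total=7

Answer: 7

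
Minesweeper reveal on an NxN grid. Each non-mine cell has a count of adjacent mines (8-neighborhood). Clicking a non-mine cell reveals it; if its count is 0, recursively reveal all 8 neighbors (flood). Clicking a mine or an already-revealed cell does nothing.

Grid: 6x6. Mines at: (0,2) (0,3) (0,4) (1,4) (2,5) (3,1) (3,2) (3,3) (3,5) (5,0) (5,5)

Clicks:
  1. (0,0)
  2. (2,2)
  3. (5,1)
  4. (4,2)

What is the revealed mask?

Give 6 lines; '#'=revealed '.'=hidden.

Answer: ##....
##....
###...
......
..#...
.#....

Derivation:
Click 1 (0,0) count=0: revealed 6 new [(0,0) (0,1) (1,0) (1,1) (2,0) (2,1)] -> total=6
Click 2 (2,2) count=3: revealed 1 new [(2,2)] -> total=7
Click 3 (5,1) count=1: revealed 1 new [(5,1)] -> total=8
Click 4 (4,2) count=3: revealed 1 new [(4,2)] -> total=9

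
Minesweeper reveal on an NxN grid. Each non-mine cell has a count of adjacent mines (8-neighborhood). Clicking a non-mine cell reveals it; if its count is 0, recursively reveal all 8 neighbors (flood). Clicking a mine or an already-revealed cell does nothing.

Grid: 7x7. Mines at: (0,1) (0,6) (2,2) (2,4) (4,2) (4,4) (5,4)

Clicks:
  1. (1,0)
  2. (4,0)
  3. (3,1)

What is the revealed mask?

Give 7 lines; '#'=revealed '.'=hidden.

Answer: .......
##.....
##.....
##.....
##.....
####...
####...

Derivation:
Click 1 (1,0) count=1: revealed 1 new [(1,0)] -> total=1
Click 2 (4,0) count=0: revealed 15 new [(1,1) (2,0) (2,1) (3,0) (3,1) (4,0) (4,1) (5,0) (5,1) (5,2) (5,3) (6,0) (6,1) (6,2) (6,3)] -> total=16
Click 3 (3,1) count=2: revealed 0 new [(none)] -> total=16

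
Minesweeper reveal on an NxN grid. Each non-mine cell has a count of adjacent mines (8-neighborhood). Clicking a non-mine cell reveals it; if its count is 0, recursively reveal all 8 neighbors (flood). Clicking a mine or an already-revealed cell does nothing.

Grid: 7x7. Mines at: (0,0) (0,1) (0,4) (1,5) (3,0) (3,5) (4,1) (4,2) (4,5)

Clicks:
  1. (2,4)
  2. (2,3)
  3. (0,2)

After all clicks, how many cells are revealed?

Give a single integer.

Click 1 (2,4) count=2: revealed 1 new [(2,4)] -> total=1
Click 2 (2,3) count=0: revealed 11 new [(1,1) (1,2) (1,3) (1,4) (2,1) (2,2) (2,3) (3,1) (3,2) (3,3) (3,4)] -> total=12
Click 3 (0,2) count=1: revealed 1 new [(0,2)] -> total=13

Answer: 13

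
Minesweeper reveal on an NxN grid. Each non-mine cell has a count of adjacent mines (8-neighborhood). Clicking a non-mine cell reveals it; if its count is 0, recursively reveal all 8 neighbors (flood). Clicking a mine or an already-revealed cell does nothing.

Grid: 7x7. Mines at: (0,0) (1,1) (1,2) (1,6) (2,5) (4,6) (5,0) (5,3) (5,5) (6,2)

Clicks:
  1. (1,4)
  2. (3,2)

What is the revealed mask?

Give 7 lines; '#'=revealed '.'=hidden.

Click 1 (1,4) count=1: revealed 1 new [(1,4)] -> total=1
Click 2 (3,2) count=0: revealed 15 new [(2,0) (2,1) (2,2) (2,3) (2,4) (3,0) (3,1) (3,2) (3,3) (3,4) (4,0) (4,1) (4,2) (4,3) (4,4)] -> total=16

Answer: .......
....#..
#####..
#####..
#####..
.......
.......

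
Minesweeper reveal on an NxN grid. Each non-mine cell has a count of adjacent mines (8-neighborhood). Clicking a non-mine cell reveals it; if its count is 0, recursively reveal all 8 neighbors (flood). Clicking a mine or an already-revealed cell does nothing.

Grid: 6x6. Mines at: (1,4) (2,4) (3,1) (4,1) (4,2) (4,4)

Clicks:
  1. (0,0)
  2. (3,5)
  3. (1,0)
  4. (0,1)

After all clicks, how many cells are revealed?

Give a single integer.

Answer: 13

Derivation:
Click 1 (0,0) count=0: revealed 12 new [(0,0) (0,1) (0,2) (0,3) (1,0) (1,1) (1,2) (1,3) (2,0) (2,1) (2,2) (2,3)] -> total=12
Click 2 (3,5) count=2: revealed 1 new [(3,5)] -> total=13
Click 3 (1,0) count=0: revealed 0 new [(none)] -> total=13
Click 4 (0,1) count=0: revealed 0 new [(none)] -> total=13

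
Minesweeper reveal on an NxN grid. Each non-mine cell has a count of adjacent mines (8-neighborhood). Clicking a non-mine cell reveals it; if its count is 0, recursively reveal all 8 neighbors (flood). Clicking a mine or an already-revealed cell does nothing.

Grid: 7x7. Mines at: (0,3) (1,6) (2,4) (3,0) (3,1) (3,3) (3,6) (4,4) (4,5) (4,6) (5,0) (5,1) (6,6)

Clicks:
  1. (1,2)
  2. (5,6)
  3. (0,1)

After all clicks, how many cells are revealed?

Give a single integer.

Answer: 10

Derivation:
Click 1 (1,2) count=1: revealed 1 new [(1,2)] -> total=1
Click 2 (5,6) count=3: revealed 1 new [(5,6)] -> total=2
Click 3 (0,1) count=0: revealed 8 new [(0,0) (0,1) (0,2) (1,0) (1,1) (2,0) (2,1) (2,2)] -> total=10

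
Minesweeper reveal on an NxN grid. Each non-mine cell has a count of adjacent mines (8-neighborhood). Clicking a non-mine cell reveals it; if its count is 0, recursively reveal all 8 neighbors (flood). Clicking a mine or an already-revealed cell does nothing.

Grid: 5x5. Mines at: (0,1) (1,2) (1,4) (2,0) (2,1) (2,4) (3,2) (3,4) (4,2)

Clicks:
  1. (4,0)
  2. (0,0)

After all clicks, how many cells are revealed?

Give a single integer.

Answer: 5

Derivation:
Click 1 (4,0) count=0: revealed 4 new [(3,0) (3,1) (4,0) (4,1)] -> total=4
Click 2 (0,0) count=1: revealed 1 new [(0,0)] -> total=5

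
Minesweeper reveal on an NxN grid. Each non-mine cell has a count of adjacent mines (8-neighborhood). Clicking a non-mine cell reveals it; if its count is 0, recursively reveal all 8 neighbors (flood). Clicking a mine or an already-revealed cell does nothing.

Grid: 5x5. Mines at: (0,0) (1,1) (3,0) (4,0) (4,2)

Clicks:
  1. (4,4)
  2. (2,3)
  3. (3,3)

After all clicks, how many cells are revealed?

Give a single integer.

Click 1 (4,4) count=0: revealed 14 new [(0,2) (0,3) (0,4) (1,2) (1,3) (1,4) (2,2) (2,3) (2,4) (3,2) (3,3) (3,4) (4,3) (4,4)] -> total=14
Click 2 (2,3) count=0: revealed 0 new [(none)] -> total=14
Click 3 (3,3) count=1: revealed 0 new [(none)] -> total=14

Answer: 14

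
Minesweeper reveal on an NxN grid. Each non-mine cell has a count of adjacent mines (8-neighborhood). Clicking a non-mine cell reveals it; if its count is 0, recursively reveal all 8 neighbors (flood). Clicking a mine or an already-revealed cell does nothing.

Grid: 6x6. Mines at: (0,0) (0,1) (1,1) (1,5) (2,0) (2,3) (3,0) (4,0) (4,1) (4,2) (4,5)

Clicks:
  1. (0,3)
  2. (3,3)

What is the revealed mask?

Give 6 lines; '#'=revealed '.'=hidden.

Click 1 (0,3) count=0: revealed 6 new [(0,2) (0,3) (0,4) (1,2) (1,3) (1,4)] -> total=6
Click 2 (3,3) count=2: revealed 1 new [(3,3)] -> total=7

Answer: ..###.
..###.
......
...#..
......
......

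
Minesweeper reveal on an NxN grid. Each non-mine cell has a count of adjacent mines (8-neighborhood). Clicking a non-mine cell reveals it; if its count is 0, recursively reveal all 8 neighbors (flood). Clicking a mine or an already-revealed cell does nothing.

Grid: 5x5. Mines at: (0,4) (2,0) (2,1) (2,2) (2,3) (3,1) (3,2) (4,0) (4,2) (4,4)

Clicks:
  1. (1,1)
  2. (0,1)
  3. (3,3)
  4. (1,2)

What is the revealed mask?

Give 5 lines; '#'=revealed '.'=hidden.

Answer: ####.
####.
.....
...#.
.....

Derivation:
Click 1 (1,1) count=3: revealed 1 new [(1,1)] -> total=1
Click 2 (0,1) count=0: revealed 7 new [(0,0) (0,1) (0,2) (0,3) (1,0) (1,2) (1,3)] -> total=8
Click 3 (3,3) count=5: revealed 1 new [(3,3)] -> total=9
Click 4 (1,2) count=3: revealed 0 new [(none)] -> total=9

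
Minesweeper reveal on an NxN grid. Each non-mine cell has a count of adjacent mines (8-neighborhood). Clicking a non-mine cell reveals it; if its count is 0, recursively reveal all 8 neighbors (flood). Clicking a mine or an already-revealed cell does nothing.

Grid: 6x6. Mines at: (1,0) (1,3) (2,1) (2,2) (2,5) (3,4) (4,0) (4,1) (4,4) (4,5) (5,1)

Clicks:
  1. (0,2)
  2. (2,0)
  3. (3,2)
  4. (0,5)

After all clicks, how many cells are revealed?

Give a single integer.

Click 1 (0,2) count=1: revealed 1 new [(0,2)] -> total=1
Click 2 (2,0) count=2: revealed 1 new [(2,0)] -> total=2
Click 3 (3,2) count=3: revealed 1 new [(3,2)] -> total=3
Click 4 (0,5) count=0: revealed 4 new [(0,4) (0,5) (1,4) (1,5)] -> total=7

Answer: 7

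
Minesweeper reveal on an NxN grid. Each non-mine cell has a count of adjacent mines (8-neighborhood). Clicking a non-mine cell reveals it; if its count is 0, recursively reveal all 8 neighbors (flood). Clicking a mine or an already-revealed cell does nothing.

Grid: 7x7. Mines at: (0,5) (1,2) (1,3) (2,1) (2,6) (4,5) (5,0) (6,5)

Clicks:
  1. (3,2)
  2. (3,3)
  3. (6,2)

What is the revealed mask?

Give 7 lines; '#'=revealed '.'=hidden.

Click 1 (3,2) count=1: revealed 1 new [(3,2)] -> total=1
Click 2 (3,3) count=0: revealed 18 new [(2,2) (2,3) (2,4) (3,1) (3,3) (3,4) (4,1) (4,2) (4,3) (4,4) (5,1) (5,2) (5,3) (5,4) (6,1) (6,2) (6,3) (6,4)] -> total=19
Click 3 (6,2) count=0: revealed 0 new [(none)] -> total=19

Answer: .......
.......
..###..
.####..
.####..
.####..
.####..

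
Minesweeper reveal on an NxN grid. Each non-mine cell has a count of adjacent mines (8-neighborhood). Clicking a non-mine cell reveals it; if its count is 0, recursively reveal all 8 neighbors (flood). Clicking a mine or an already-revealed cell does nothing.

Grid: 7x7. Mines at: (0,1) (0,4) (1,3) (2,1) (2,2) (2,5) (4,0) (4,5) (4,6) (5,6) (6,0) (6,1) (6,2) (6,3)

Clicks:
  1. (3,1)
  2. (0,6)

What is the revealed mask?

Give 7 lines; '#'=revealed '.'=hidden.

Answer: .....##
.....##
.......
.#.....
.......
.......
.......

Derivation:
Click 1 (3,1) count=3: revealed 1 new [(3,1)] -> total=1
Click 2 (0,6) count=0: revealed 4 new [(0,5) (0,6) (1,5) (1,6)] -> total=5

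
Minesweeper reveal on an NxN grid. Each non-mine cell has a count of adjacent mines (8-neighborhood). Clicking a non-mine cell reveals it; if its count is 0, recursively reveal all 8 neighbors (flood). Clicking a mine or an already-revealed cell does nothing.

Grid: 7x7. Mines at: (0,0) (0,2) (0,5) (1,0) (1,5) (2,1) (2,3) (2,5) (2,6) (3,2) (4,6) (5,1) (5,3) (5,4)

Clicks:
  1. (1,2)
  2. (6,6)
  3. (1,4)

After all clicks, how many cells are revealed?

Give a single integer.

Click 1 (1,2) count=3: revealed 1 new [(1,2)] -> total=1
Click 2 (6,6) count=0: revealed 4 new [(5,5) (5,6) (6,5) (6,6)] -> total=5
Click 3 (1,4) count=4: revealed 1 new [(1,4)] -> total=6

Answer: 6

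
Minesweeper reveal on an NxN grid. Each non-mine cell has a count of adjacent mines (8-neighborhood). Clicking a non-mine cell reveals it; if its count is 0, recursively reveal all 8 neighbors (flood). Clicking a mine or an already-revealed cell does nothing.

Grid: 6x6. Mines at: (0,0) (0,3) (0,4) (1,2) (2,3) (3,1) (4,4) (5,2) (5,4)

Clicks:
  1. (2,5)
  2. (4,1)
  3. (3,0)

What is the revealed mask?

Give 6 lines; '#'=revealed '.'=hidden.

Answer: ......
....##
....##
#...##
.#....
......

Derivation:
Click 1 (2,5) count=0: revealed 6 new [(1,4) (1,5) (2,4) (2,5) (3,4) (3,5)] -> total=6
Click 2 (4,1) count=2: revealed 1 new [(4,1)] -> total=7
Click 3 (3,0) count=1: revealed 1 new [(3,0)] -> total=8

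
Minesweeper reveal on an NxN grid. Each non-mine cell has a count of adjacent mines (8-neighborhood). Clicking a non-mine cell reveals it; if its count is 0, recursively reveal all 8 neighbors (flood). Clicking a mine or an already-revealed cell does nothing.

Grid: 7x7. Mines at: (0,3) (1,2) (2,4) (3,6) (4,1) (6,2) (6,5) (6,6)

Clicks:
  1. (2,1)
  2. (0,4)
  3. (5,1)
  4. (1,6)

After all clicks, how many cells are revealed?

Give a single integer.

Click 1 (2,1) count=1: revealed 1 new [(2,1)] -> total=1
Click 2 (0,4) count=1: revealed 1 new [(0,4)] -> total=2
Click 3 (5,1) count=2: revealed 1 new [(5,1)] -> total=3
Click 4 (1,6) count=0: revealed 7 new [(0,5) (0,6) (1,4) (1,5) (1,6) (2,5) (2,6)] -> total=10

Answer: 10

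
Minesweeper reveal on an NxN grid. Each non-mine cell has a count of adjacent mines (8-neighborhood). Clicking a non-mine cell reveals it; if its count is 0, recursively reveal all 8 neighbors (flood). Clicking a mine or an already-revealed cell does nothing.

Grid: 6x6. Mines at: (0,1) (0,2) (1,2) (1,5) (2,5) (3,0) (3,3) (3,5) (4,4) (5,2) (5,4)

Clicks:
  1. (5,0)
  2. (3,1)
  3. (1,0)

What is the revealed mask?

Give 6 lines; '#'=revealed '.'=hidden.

Answer: ......
#.....
......
.#....
##....
##....

Derivation:
Click 1 (5,0) count=0: revealed 4 new [(4,0) (4,1) (5,0) (5,1)] -> total=4
Click 2 (3,1) count=1: revealed 1 new [(3,1)] -> total=5
Click 3 (1,0) count=1: revealed 1 new [(1,0)] -> total=6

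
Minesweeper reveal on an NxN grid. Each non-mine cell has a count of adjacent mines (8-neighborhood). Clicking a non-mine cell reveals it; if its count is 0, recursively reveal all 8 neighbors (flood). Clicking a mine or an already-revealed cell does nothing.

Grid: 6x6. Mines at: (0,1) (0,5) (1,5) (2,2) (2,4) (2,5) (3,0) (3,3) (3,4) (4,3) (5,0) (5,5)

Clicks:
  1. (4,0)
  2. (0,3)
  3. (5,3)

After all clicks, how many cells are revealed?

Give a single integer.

Click 1 (4,0) count=2: revealed 1 new [(4,0)] -> total=1
Click 2 (0,3) count=0: revealed 6 new [(0,2) (0,3) (0,4) (1,2) (1,3) (1,4)] -> total=7
Click 3 (5,3) count=1: revealed 1 new [(5,3)] -> total=8

Answer: 8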